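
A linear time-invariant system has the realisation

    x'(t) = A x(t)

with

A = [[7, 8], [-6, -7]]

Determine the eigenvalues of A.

-1, 1

det(sI - A) = s^2 - (tr A)s + det A, with tr A = 7 + (-7) = 0 and det A = 7·(-7) - 8·(-6) = -49 - (-48) = -1.
So p(s) = det(sI - A) = s^2 - 1.
Factor s^2 - 1: two numbers with sum 0 and product -1 are 1 and -1, so s^2 - 1 = (s - 1)(s + 1).
Hence p(s) = (s - 1) (s + 1), with roots -1, 1.
At least one eigenvalue has non-negative real part, so the system is not asymptotically stable.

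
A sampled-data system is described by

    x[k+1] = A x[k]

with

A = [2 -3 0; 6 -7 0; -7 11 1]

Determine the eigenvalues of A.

-4, -1, 1

det(zI - A) = z^3 - (tr A)z^2 + (M11 + M22 + M33)z - det A, where Mii is the 2×2 principal minor of A obtained by deleting row i and column i.
tr A = 2 + (-7) + 1 = -4; M11 = (-7)·1 - 0·11 = -7 - 0 = -7; M22 = 2·1 - 0·(-7) = 2 - 0 = 2; M33 = 2·(-7) - (-3)·6 = -14 - (-18) = 4; sum of minors = -1.
det A = 2·((-7)·1 - 0·11) - (-3)·(6·1 - 0·(-7)) + 0·(6·11 - (-7)·(-7)) = 2·(-7) - (-3)·6 + 0·17 = 4.
So p(z) = det(zI - A) = z^3 + 4z^2 - z - 4.
Rational-root test: any integer root divides -4. Testing small divisors, z = -1 works: p(-1) = -1 + 4 + 1 + (-4) = 0, so (z + 1) is a factor.
Dividing, p(z) = (z + 1)(z^2 + 3z - 4).
Factor z^2 + 3z - 4: two numbers with sum -3 and product -4 are 1 and -4, so z^2 + 3z - 4 = (z - 1)(z + 4).
Hence p(z) = (z - 1) (z + 1) (z + 4), with roots -4, -1, 1.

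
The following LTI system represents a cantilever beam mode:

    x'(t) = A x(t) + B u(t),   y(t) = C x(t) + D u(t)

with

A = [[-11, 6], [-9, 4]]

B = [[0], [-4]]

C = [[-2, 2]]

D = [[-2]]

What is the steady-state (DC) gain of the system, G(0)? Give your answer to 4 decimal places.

G(0) = C(-A)^{-1}B + D = -C A^{-1} B + D.
det A = 10, so A^{-1} = (1/10)·adj(A) = [[2/5, -3/5], [9/10, -11/10]]
A^{-1} B = [12/5, 22/5]^T
C A^{-1} B = 4
G(0) = D - C A^{-1} B = -2 - (4) = -6

-6.0000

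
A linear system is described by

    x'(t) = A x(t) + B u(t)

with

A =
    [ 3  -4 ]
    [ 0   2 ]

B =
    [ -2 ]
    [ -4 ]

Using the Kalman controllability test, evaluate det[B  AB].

AB = [[10], [-8]]
Controllability matrix C = [B  AB] = [[-2, 10], [-4, -8]]
det(C) = (-2)·(-8) - 10·(-4) = 16 - (-40) = 56
Since det(C) ≠ 0, rank(C) = 2 and the system is completely controllable.

56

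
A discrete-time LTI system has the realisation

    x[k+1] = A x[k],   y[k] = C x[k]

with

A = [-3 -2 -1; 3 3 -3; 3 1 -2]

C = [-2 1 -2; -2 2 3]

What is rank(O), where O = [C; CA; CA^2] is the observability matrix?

3

CA = [[3, 5, 3], [21, 13, -10]]
CA^2 = [[15, 12, -24], [-54, -13, -40]]
Observability matrix O = [C; CA; CA^2] = [[-2, 1, -2], [-2, 2, 3], [3, 5, 3], [21, 13, -10], [15, 12, -24], [-54, -13, -40]]
Take the 3×3 submatrix of O formed by rows 1, 2, 3: [[-2, 1, -2], [-2, 2, 3], [3, 5, 3]]. Its determinant is (-2)·(2·3 - 3·5) - 1·((-2)·3 - 3·3) + (-2)·((-2)·5 - 2·3) = (-2)·(-9) - 1·(-15) + (-2)·(-16) = 65 ≠ 0.
So rank(O) ≥ 3; since O has 3 columns, rank(O) = 3.
rank(O) = 3 = n, so the pair (A, C) is completely observable.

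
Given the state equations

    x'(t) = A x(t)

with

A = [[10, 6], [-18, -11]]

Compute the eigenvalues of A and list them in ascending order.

-2, 1

det(sI - A) = s^2 - (tr A)s + det A, with tr A = 10 + (-11) = -1 and det A = 10·(-11) - 6·(-18) = -110 - (-108) = -2.
So p(s) = det(sI - A) = s^2 + s - 2.
Factor s^2 + s - 2: two numbers with sum -1 and product -2 are 1 and -2, so s^2 + s - 2 = (s - 1)(s + 2).
Hence p(s) = (s - 1) (s + 2), with roots -2, 1.
At least one eigenvalue has non-negative real part, so the system is not asymptotically stable.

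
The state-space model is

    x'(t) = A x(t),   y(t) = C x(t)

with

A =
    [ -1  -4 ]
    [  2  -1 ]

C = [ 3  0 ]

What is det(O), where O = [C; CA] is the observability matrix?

-36

CA = [[-3, -12]]
Observability matrix O = [C; CA] = [[3, 0], [-3, -12]]
det(O) = 3·(-12) - 0·(-3) = -36 - 0 = -36
Since det(O) ≠ 0, rank(O) = 2 and the system is completely observable.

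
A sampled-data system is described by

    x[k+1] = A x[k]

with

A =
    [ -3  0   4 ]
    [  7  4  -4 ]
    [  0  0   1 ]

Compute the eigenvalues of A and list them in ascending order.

det(zI - A) = z^3 - (tr A)z^2 + (M11 + M22 + M33)z - det A, where Mii is the 2×2 principal minor of A obtained by deleting row i and column i.
tr A = (-3) + 4 + 1 = 2; M11 = 4·1 - (-4)·0 = 4 - 0 = 4; M22 = (-3)·1 - 4·0 = -3 - 0 = -3; M33 = (-3)·4 - 0·7 = -12 - 0 = -12; sum of minors = -11.
det A = (-3)·(4·1 - (-4)·0) - 0·(7·1 - (-4)·0) + 4·(7·0 - 4·0) = (-3)·4 - 0·7 + 4·0 = -12.
So p(z) = det(zI - A) = z^3 - 2z^2 - 11z + 12.
Rational-root test: any integer root divides 12. Testing small divisors, z = 1 works: p(1) = 1 + (-2) + (-11) + 12 = 0, so (z - 1) is a factor.
Dividing, p(z) = (z - 1)(z^2 - z - 12).
Factor z^2 - z - 12: two numbers with sum 1 and product -12 are 4 and -3, so z^2 - z - 12 = (z - 4)(z + 3).
Hence p(z) = (z - 4) (z - 1) (z + 3), with roots -3, 1, 4.

-3, 1, 4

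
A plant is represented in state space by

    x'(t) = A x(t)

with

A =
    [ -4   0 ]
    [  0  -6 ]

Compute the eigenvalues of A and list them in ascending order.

-6, -4

det(sI - A) = s^2 - (tr A)s + det A, with tr A = (-4) + (-6) = -10 and det A = (-4)·(-6) - 0·0 = 24 - 0 = 24.
So p(s) = det(sI - A) = s^2 + 10s + 24.
Factor s^2 + 10s + 24: two numbers with sum -10 and product 24 are -4 and -6, so s^2 + 10s + 24 = (s + 4)(s + 6).
Hence p(s) = (s + 4) (s + 6), with roots -6, -4.
All eigenvalues have negative real part, so the system is asymptotically stable.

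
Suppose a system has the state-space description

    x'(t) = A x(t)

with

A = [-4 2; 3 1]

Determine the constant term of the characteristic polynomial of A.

-10

For a 2×2 matrix, det(sI - A) = s^2 - (tr A)s + det A.
tr A = -3, det A = -10.
So p(s) = s^2 + 3s - 10.
The constant term is -10.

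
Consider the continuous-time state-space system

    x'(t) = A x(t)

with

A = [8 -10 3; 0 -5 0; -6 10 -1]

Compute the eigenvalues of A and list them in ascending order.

-5, 2, 5

det(sI - A) = s^3 - (tr A)s^2 + (M11 + M22 + M33)s - det A, where Mii is the 2×2 principal minor of A obtained by deleting row i and column i.
tr A = 8 + (-5) + (-1) = 2; M11 = (-5)·(-1) - 0·10 = 5 - 0 = 5; M22 = 8·(-1) - 3·(-6) = -8 - (-18) = 10; M33 = 8·(-5) - (-10)·0 = -40 - 0 = -40; sum of minors = -25.
det A = 8·((-5)·(-1) - 0·10) - (-10)·(0·(-1) - 0·(-6)) + 3·(0·10 - (-5)·(-6)) = 8·5 - (-10)·0 + 3·(-30) = -50.
So p(s) = det(sI - A) = s^3 - 2s^2 - 25s + 50.
Rational-root test: any integer root divides 50. Testing small divisors, s = 2 works: p(2) = 8 + (-8) + (-50) + 50 = 0, so (s - 2) is a factor.
Dividing, p(s) = (s - 2)(s^2 - 25).
Factor s^2 - 25: two numbers with sum 0 and product -25 are 5 and -5, so s^2 - 25 = (s - 5)(s + 5).
Hence p(s) = (s - 5) (s - 2) (s + 5), with roots -5, 2, 5.
At least one eigenvalue has non-negative real part, so the system is not asymptotically stable.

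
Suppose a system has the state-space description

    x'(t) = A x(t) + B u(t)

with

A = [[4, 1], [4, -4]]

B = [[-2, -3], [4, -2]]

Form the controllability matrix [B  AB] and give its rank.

2

AB = [[-4, -14], [-24, -4]]
Controllability matrix C = [B  AB] = [[-2, -3, -4, -14], [4, -2, -24, -4]]
Take the 2×2 submatrix of C formed by columns 1, 2: [[-2, -3], [4, -2]]. Its determinant is (-2)·(-2) - (-3)·4 = 4 - (-12) = 16 ≠ 0.
So rank(C) ≥ 2; since C has 2 rows, rank(C) = 2.
rank(C) = 2 = n, so the pair (A, B) is completely controllable.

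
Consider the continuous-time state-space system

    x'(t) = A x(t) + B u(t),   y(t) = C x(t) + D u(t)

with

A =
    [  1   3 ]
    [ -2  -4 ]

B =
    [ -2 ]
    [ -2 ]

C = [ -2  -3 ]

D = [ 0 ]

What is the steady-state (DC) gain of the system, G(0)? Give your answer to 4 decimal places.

G(0) = C(-A)^{-1}B + D = -C A^{-1} B + D.
det A = 2, so A^{-1} = (1/2)·adj(A) = [[-2, -3/2], [1, 1/2]]
A^{-1} B = [7, -3]^T
C A^{-1} B = -5
G(0) = D - C A^{-1} B = 0 - (-5) = 5

5.0000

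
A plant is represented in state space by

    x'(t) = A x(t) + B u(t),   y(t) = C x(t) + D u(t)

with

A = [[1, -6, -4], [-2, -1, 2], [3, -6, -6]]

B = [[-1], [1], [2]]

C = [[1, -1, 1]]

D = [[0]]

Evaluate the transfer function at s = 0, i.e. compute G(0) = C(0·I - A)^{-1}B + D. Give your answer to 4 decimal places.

-23.1667

G(0) = C(-A)^{-1}B + D = -C A^{-1} B + D.
det A = -6, so A^{-1} = (1/-6)·adj(A) = [[-3, 2, 8/3], [1, -1, -1], [-5/2, 2, 13/6]]
A^{-1} B = [31/3, -4, 53/6]^T
C A^{-1} B = 139/6
G(0) = D - C A^{-1} B = 0 - (139/6) = -139/6 ≈ -23.1667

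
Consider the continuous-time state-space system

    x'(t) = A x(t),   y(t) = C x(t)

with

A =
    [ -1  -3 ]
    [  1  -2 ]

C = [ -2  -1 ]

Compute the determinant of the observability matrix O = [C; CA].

-15

CA = [[1, 8]]
Observability matrix O = [C; CA] = [[-2, -1], [1, 8]]
det(O) = (-2)·8 - (-1)·1 = -16 - (-1) = -15
Since det(O) ≠ 0, rank(O) = 2 and the system is completely observable.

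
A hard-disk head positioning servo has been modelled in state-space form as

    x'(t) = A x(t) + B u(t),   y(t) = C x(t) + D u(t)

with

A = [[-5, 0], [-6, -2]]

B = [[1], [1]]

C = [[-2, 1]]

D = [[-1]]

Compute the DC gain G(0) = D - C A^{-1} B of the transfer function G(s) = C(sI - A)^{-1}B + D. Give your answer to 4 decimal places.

G(0) = C(-A)^{-1}B + D = -C A^{-1} B + D.
det A = 10, so A^{-1} = (1/10)·adj(A) = [[-1/5, 0], [3/5, -1/2]]
A^{-1} B = [-1/5, 1/10]^T
C A^{-1} B = 1/2
G(0) = D - C A^{-1} B = -1 - (1/2) = -3/2 ≈ -1.5000

-1.5000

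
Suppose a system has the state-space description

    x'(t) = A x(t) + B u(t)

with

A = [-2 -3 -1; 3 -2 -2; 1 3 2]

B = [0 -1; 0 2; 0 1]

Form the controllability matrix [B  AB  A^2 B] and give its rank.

3

AB = [[0, -5], [0, -9], [0, 7]]
A^2B = [[0, 30], [0, -11], [0, -18]]
Controllability matrix C = [B  AB  A^2B] = [[0, -1, 0, -5, 0, 30], [0, 2, 0, -9, 0, -11], [0, 1, 0, 7, 0, -18]]
Take the 3×3 submatrix of C formed by columns 2, 4, 6: [[-1, -5, 30], [2, -9, -11], [1, 7, -18]]. Its determinant is (-1)·((-9)·(-18) - (-11)·7) - (-5)·(2·(-18) - (-11)·1) + 30·(2·7 - (-9)·1) = (-1)·239 - (-5)·(-25) + 30·23 = 326 ≠ 0.
So rank(C) ≥ 3; since C has 3 rows, rank(C) = 3.
rank(C) = 3 = n, so the pair (A, B) is completely controllable.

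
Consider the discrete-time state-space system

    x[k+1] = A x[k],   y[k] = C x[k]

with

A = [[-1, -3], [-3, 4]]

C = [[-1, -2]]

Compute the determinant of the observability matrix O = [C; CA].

19

CA = [[7, -5]]
Observability matrix O = [C; CA] = [[-1, -2], [7, -5]]
det(O) = (-1)·(-5) - (-2)·7 = 5 - (-14) = 19
Since det(O) ≠ 0, rank(O) = 2 and the system is completely observable.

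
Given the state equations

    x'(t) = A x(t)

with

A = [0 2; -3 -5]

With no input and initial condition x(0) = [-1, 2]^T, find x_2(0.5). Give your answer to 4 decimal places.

det(sI - A) = s^2 - (tr A)s + det A, with tr A = 0 + (-5) = -5 and det A = 0·(-5) - 2·(-3) = 0 - (-6) = 6.
So p(s) = det(sI - A) = s^2 + 5s + 6.
Factor s^2 + 5s + 6: two numbers with sum -5 and product 6 are -2 and -3, so s^2 + 5s + 6 = (s + 2)(s + 3).
Hence p(s) = (s + 2) (s + 3), with roots -3, -2.
The eigenvalues -3, -2 are distinct and real, so A is diagonalisable and x(t) = e^{At} x(0) = V diag(e^{λ_i t}) V^{-1} x(0), where the columns of V are the eigenvectors.
λ = -3: A - (-3)I = [[3, 2], [-3, -2]]. Row 1 gives 3·v1 + 2·v2 = 0, so take v_1 = [-2, 3]^T.
λ = -2: A - (-2)I = [[2, 2], [-3, -3]]. Row 1 gives 2·v1 + 2·v2 = 0, so take v_2 = [1, -1]^T.
V = [v_1 v_2] = [[-2, 1], [3, -1]] has det V = -1, so V^{-1} = adj(V)/det V = [[1, 1], [3, 2]].
Modal coordinates z(0) = V^{-1} x(0): 1·(-1) + 1·2 = 1; 3·(-1) + 2·2 = 1; so z(0) = [1, 1]^T.
x_2(t) = Σ_i (v_i)_2 · z_i(0) · e^{λ_i t} (row 2 of V times the modal terms).
x_2(0.5) = 3·1·e^{-3·0.5} + (-1)·1·e^{-2·0.5} = 3·0.223130 + (-1)·0.367879 = 0.3015.

0.3015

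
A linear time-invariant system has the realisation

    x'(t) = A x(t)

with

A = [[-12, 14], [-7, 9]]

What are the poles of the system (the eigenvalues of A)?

-5, 2

det(sI - A) = s^2 - (tr A)s + det A, with tr A = (-12) + 9 = -3 and det A = (-12)·9 - 14·(-7) = -108 - (-98) = -10.
So p(s) = det(sI - A) = s^2 + 3s - 10.
Factor s^2 + 3s - 10: two numbers with sum -3 and product -10 are 2 and -5, so s^2 + 3s - 10 = (s - 2)(s + 5).
Hence p(s) = (s - 2) (s + 5), with roots -5, 2.
At least one eigenvalue has non-negative real part, so the system is not asymptotically stable.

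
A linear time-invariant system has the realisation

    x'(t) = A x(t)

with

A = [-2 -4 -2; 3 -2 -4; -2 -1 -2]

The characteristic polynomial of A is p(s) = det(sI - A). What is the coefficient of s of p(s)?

Expand det(sI - A) for the 3×3 matrix.
p(s) = s^3 + 6s^2 + 16s + 42.
(Check: constant term = det(-A) = (-1)^3 det A = 42; coefficient of s^2 = -tr A = 6.)
The coefficient of s is 16.

16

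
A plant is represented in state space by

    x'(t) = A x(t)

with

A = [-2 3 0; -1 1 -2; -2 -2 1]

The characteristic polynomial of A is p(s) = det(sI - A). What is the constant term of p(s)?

Expand det(sI - A) for the 3×3 matrix.
p(s) = s^3 - 4s - 21.
(Check: constant term = det(-A) = (-1)^3 det A = -21; coefficient of s^2 = -tr A = 0.)
The constant term is -21.

-21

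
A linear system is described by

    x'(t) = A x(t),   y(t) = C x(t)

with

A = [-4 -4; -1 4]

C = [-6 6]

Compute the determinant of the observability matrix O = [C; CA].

-396

CA = [[18, 48]]
Observability matrix O = [C; CA] = [[-6, 6], [18, 48]]
det(O) = (-6)·48 - 6·18 = -288 - 108 = -396
Since det(O) ≠ 0, rank(O) = 2 and the system is completely observable.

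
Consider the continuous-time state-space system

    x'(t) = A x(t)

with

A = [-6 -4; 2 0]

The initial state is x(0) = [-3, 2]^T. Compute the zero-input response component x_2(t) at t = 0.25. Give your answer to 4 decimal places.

0.9744

det(sI - A) = s^2 - (tr A)s + det A, with tr A = (-6) + 0 = -6 and det A = (-6)·0 - (-4)·2 = 0 - (-8) = 8.
So p(s) = det(sI - A) = s^2 + 6s + 8.
Factor s^2 + 6s + 8: two numbers with sum -6 and product 8 are -2 and -4, so s^2 + 6s + 8 = (s + 2)(s + 4).
Hence p(s) = (s + 2) (s + 4), with roots -4, -2.
The eigenvalues -4, -2 are distinct and real, so A is diagonalisable and x(t) = e^{At} x(0) = V diag(e^{λ_i t}) V^{-1} x(0), where the columns of V are the eigenvectors.
λ = -4: A - (-4)I = [[-2, -4], [2, 4]]. Row 1 gives (-2)·v1 + (-4)·v2 = 0, so take v_1 = [2, -1]^T.
λ = -2: A - (-2)I = [[-4, -4], [2, 2]]. Row 1 gives (-4)·v1 + (-4)·v2 = 0, so take v_2 = [1, -1]^T.
V = [v_1 v_2] = [[2, 1], [-1, -1]] has det V = -1, so V^{-1} = adj(V)/det V = [[1, 1], [-1, -2]].
Modal coordinates z(0) = V^{-1} x(0): 1·(-3) + 1·2 = -1; (-1)·(-3) + (-2)·2 = -1; so z(0) = [-1, -1]^T.
x_2(t) = Σ_i (v_i)_2 · z_i(0) · e^{λ_i t} (row 2 of V times the modal terms).
x_2(0.25) = (-1)·(-1)·e^{-4·0.25} + (-1)·(-1)·e^{-2·0.25} = 1·0.367879 + 1·0.606531 = 0.9744.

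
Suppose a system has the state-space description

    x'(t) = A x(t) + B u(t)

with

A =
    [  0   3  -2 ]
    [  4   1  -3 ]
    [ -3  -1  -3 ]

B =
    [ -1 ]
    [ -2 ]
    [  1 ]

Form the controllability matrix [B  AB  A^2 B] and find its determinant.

-62

AB = [[-8], [-9], [2]]
A^2B = [[-31], [-47], [27]]
Controllability matrix C = [B  AB  A^2B] = [[-1, -8, -31], [-2, -9, -47], [1, 2, 27]]
Expanding along the first row, det(C) = (-1)·((-9)·27 - (-47)·2) - (-8)·((-2)·27 - (-47)·1) + (-31)·((-2)·2 - (-9)·1) = (-1)·(-149) - (-8)·(-7) + (-31)·5 = -62
Since det(C) ≠ 0, rank(C) = 3 and the system is completely controllable.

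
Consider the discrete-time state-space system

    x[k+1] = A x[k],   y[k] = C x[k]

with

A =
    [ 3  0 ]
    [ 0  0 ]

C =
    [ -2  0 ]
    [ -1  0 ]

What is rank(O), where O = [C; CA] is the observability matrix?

1

CA = [[-6, 0], [-3, 0]]
Observability matrix O = [C; CA] = [[-2, 0], [-1, 0], [-6, 0], [-3, 0]]
Every row of O is a scalar multiple of row 1 = [-2, 0] (multipliers 1, 1/2, 3, 3/2), so the rows span a one-dimensional space.
O ≠ 0, hence rank(O) = 1.
rank(O) = 1 < n = 2, so the pair (A, C) is not completely observable.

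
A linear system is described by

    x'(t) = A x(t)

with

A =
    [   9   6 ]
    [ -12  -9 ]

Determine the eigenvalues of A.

det(sI - A) = s^2 - (tr A)s + det A, with tr A = 9 + (-9) = 0 and det A = 9·(-9) - 6·(-12) = -81 - (-72) = -9.
So p(s) = det(sI - A) = s^2 - 9.
Factor s^2 - 9: two numbers with sum 0 and product -9 are 3 and -3, so s^2 - 9 = (s - 3)(s + 3).
Hence p(s) = (s - 3) (s + 3), with roots -3, 3.
At least one eigenvalue has non-negative real part, so the system is not asymptotically stable.

-3, 3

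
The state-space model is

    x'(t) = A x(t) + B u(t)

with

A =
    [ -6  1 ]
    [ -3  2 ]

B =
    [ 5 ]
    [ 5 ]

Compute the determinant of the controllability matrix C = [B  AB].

AB = [[-25], [-5]]
Controllability matrix C = [B  AB] = [[5, -25], [5, -5]]
det(C) = 5·(-5) - (-25)·5 = -25 - (-125) = 100
Since det(C) ≠ 0, rank(C) = 2 and the system is completely controllable.

100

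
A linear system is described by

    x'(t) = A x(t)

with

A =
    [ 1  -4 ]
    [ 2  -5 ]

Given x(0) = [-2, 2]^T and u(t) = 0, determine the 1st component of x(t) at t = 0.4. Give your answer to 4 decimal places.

-3.5554

det(sI - A) = s^2 - (tr A)s + det A, with tr A = 1 + (-5) = -4 and det A = 1·(-5) - (-4)·2 = -5 - (-8) = 3.
So p(s) = det(sI - A) = s^2 + 4s + 3.
Factor s^2 + 4s + 3: two numbers with sum -4 and product 3 are -1 and -3, so s^2 + 4s + 3 = (s + 1)(s + 3).
Hence p(s) = (s + 1) (s + 3), with roots -3, -1.
The eigenvalues -3, -1 are distinct and real, so A is diagonalisable and x(t) = e^{At} x(0) = V diag(e^{λ_i t}) V^{-1} x(0), where the columns of V are the eigenvectors.
λ = -3: A - (-3)I = [[4, -4], [2, -2]]. Row 1 gives 4·v1 + (-4)·v2 = 0, so take v_1 = [1, 1]^T.
λ = -1: A - (-1)I = [[2, -4], [2, -4]]. Row 1 gives 2·v1 + (-4)·v2 = 0, so take v_2 = [-2, -1]^T.
V = [v_1 v_2] = [[1, -2], [1, -1]] has det V = 1, so V^{-1} = adj(V)/det V = [[-1, 2], [-1, 1]].
Modal coordinates z(0) = V^{-1} x(0): (-1)·(-2) + 2·2 = 6; (-1)·(-2) + 1·2 = 4; so z(0) = [6, 4]^T.
x_1(t) = Σ_i (v_i)_1 · z_i(0) · e^{λ_i t} (row 1 of V times the modal terms).
x_1(0.4) = 1·6·e^{-3·0.4} + (-2)·4·e^{-1·0.4} = 6·0.301194 + (-8)·0.670320 = -3.5554.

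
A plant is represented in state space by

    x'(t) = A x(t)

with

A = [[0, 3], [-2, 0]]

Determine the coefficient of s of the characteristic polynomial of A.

0

For a 2×2 matrix, det(sI - A) = s^2 - (tr A)s + det A.
tr A = 0, det A = 6.
So p(s) = s^2 + 6.
The coefficient of s is 0.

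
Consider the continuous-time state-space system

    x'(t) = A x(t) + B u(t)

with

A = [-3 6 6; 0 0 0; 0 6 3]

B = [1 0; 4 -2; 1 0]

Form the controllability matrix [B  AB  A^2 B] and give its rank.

AB = [[27, -12], [0, 0], [27, -12]]
A^2B = [[81, -36], [0, 0], [81, -36]]
Controllability matrix C = [B  AB  A^2B] = [[1, 0, 27, -12, 81, -36], [4, -2, 0, 0, 0, 0], [1, 0, 27, -12, 81, -36]]
The rows r1, r2, r3 of C are linearly dependent: -r1 + r3 = 0 (check each entry), so rank(C) ≤ 2.
The 2×2 minor from rows 1, 2, columns 1, 2 is 1·(-2) - 0·4 = -2 - 0 = -2 ≠ 0, so rank(C) = 2.
rank(C) = 2 < n = 3, so the pair (A, B) is not completely controllable.

2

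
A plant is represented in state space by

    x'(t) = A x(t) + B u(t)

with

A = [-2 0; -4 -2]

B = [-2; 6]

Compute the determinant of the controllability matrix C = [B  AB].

-16

AB = [[4], [-4]]
Controllability matrix C = [B  AB] = [[-2, 4], [6, -4]]
det(C) = (-2)·(-4) - 4·6 = 8 - 24 = -16
Since det(C) ≠ 0, rank(C) = 2 and the system is completely controllable.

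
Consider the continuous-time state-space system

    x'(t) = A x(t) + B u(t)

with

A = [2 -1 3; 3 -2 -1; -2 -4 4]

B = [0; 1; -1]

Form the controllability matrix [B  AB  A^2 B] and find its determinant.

AB = [[-4], [-1], [-8]]
A^2B = [[-31], [-2], [-20]]
Controllability matrix C = [B  AB  A^2B] = [[0, -4, -31], [1, -1, -2], [-1, -8, -20]]
Expanding along the first row, det(C) = 0·((-1)·(-20) - (-2)·(-8)) - (-4)·(1·(-20) - (-2)·(-1)) + (-31)·(1·(-8) - (-1)·(-1)) = 0·4 - (-4)·(-22) + (-31)·(-9) = 191
Since det(C) ≠ 0, rank(C) = 3 and the system is completely controllable.

191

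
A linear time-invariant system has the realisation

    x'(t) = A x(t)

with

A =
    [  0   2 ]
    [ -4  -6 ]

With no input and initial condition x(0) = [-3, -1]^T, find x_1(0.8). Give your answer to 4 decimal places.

-1.2502

det(sI - A) = s^2 - (tr A)s + det A, with tr A = 0 + (-6) = -6 and det A = 0·(-6) - 2·(-4) = 0 - (-8) = 8.
So p(s) = det(sI - A) = s^2 + 6s + 8.
Factor s^2 + 6s + 8: two numbers with sum -6 and product 8 are -2 and -4, so s^2 + 6s + 8 = (s + 2)(s + 4).
Hence p(s) = (s + 2) (s + 4), with roots -4, -2.
The eigenvalues -4, -2 are distinct and real, so A is diagonalisable and x(t) = e^{At} x(0) = V diag(e^{λ_i t}) V^{-1} x(0), where the columns of V are the eigenvectors.
λ = -4: A - (-4)I = [[4, 2], [-4, -2]]. Row 1 gives 4·v1 + 2·v2 = 0, so take v_1 = [-1, 2]^T.
λ = -2: A - (-2)I = [[2, 2], [-4, -4]]. Row 1 gives 2·v1 + 2·v2 = 0, so take v_2 = [-1, 1]^T.
V = [v_1 v_2] = [[-1, -1], [2, 1]] has det V = 1, so V^{-1} = adj(V)/det V = [[1, 1], [-2, -1]].
Modal coordinates z(0) = V^{-1} x(0): 1·(-3) + 1·(-1) = -4; (-2)·(-3) + (-1)·(-1) = 7; so z(0) = [-4, 7]^T.
x_1(t) = Σ_i (v_i)_1 · z_i(0) · e^{λ_i t} (row 1 of V times the modal terms).
x_1(0.8) = (-1)·(-4)·e^{-4·0.8} + (-1)·7·e^{-2·0.8} = 4·0.040762 + (-7)·0.201897 = -1.2502.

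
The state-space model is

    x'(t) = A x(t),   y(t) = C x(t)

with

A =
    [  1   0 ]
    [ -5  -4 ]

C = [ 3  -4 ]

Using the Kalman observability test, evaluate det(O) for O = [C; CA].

CA = [[23, 16]]
Observability matrix O = [C; CA] = [[3, -4], [23, 16]]
det(O) = 3·16 - (-4)·23 = 48 - (-92) = 140
Since det(O) ≠ 0, rank(O) = 2 and the system is completely observable.

140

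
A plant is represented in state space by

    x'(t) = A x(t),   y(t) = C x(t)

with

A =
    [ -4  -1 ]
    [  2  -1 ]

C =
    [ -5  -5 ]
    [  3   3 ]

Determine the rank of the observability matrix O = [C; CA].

CA = [[10, 10], [-6, -6]]
Observability matrix O = [C; CA] = [[-5, -5], [3, 3], [10, 10], [-6, -6]]
Every row of O is a scalar multiple of row 1 = [-5, -5] (multipliers 1, -3/5, -2, 6/5), so the rows span a one-dimensional space.
O ≠ 0, hence rank(O) = 1.
rank(O) = 1 < n = 2, so the pair (A, C) is not completely observable.

1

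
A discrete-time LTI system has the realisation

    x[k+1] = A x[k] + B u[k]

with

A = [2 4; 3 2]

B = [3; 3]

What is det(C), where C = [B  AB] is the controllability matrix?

AB = [[18], [15]]
Controllability matrix C = [B  AB] = [[3, 18], [3, 15]]
det(C) = 3·15 - 18·3 = 45 - 54 = -9
Since det(C) ≠ 0, rank(C) = 2 and the system is completely controllable.

-9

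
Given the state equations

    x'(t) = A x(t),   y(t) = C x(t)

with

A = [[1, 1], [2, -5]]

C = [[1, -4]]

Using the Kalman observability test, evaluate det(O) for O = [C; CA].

-7

CA = [[-7, 21]]
Observability matrix O = [C; CA] = [[1, -4], [-7, 21]]
det(O) = 1·21 - (-4)·(-7) = 21 - 28 = -7
Since det(O) ≠ 0, rank(O) = 2 and the system is completely observable.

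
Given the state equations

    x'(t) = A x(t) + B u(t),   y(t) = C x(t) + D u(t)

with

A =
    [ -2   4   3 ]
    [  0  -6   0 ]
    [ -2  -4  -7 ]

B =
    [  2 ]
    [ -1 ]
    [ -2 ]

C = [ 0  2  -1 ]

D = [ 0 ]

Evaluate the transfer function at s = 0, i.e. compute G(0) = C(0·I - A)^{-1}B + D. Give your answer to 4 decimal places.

G(0) = C(-A)^{-1}B + D = -C A^{-1} B + D.
det A = -120, so A^{-1} = (1/-120)·adj(A) = [[-7/20, -2/15, -3/20], [0, -1/6, 0], [1/10, 2/15, -1/10]]
A^{-1} B = [-4/15, 1/6, 4/15]^T
C A^{-1} B = 1/15
G(0) = D - C A^{-1} B = 0 - (1/15) = -1/15 ≈ -0.0667

-0.0667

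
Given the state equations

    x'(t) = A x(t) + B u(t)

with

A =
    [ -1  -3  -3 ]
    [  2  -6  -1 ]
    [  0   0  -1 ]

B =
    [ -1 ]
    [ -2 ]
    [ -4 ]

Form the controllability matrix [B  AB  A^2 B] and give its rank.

AB = [[19], [14], [4]]
A^2B = [[-73], [-50], [-4]]
Controllability matrix C = [B  AB  A^2B] = [[-1, 19, -73], [-2, 14, -50], [-4, 4, -4]]
The rows r1, r2, r3 of C are linearly dependent: 2·r1 - 3·r2 + r3 = 0 (check each entry), so rank(C) ≤ 2.
The 2×2 minor from rows 1, 2, columns 1, 2 is (-1)·14 - 19·(-2) = -14 - (-38) = 24 ≠ 0, so rank(C) = 2.
rank(C) = 2 < n = 3, so the pair (A, B) is not completely controllable.

2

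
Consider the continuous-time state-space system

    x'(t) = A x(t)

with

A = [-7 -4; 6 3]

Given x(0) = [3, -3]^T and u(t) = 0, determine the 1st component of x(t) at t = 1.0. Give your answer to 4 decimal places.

0.1494

det(sI - A) = s^2 - (tr A)s + det A, with tr A = (-7) + 3 = -4 and det A = (-7)·3 - (-4)·6 = -21 - (-24) = 3.
So p(s) = det(sI - A) = s^2 + 4s + 3.
Factor s^2 + 4s + 3: two numbers with sum -4 and product 3 are -1 and -3, so s^2 + 4s + 3 = (s + 1)(s + 3).
Hence p(s) = (s + 1) (s + 3), with roots -3, -1.
The eigenvalues -3, -1 are distinct and real, so A is diagonalisable and x(t) = e^{At} x(0) = V diag(e^{λ_i t}) V^{-1} x(0), where the columns of V are the eigenvectors.
λ = -3: A - (-3)I = [[-4, -4], [6, 6]]. Row 1 gives (-4)·v1 + (-4)·v2 = 0, so take v_1 = [-1, 1]^T.
λ = -1: A - (-1)I = [[-6, -4], [6, 4]]. Row 1 gives (-6)·v1 + (-4)·v2 = 0, so take v_2 = [-2, 3]^T.
V = [v_1 v_2] = [[-1, -2], [1, 3]] has det V = -1, so V^{-1} = adj(V)/det V = [[-3, -2], [1, 1]].
Modal coordinates z(0) = V^{-1} x(0): (-3)·3 + (-2)·(-3) = -3; 1·3 + 1·(-3) = 0; so z(0) = [-3, 0]^T.
x_1(t) = Σ_i (v_i)_1 · z_i(0) · e^{λ_i t} (row 1 of V times the modal terms).
x_1(1.0) = (-1)·(-3)·e^{-3·1.0} + (-2)·0·e^{-1·1.0} = 3·0.049787 + 0·0.367879 = 0.1494.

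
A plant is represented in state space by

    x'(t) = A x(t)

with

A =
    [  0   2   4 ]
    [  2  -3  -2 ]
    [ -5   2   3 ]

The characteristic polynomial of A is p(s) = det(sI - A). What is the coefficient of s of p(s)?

Expand det(sI - A) for the 3×3 matrix.
p(s) = s^3 + 11s + 36.
(Check: constant term = det(-A) = (-1)^3 det A = 36; coefficient of s^2 = -tr A = 0.)
The coefficient of s is 11.

11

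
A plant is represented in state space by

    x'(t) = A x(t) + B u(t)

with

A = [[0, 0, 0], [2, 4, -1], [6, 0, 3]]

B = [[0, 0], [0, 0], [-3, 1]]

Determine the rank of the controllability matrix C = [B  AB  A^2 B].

AB = [[0, 0], [3, -1], [-9, 3]]
A^2B = [[0, 0], [21, -7], [-27, 9]]
Controllability matrix C = [B  AB  A^2B] = [[0, 0, 0, 0, 0, 0], [0, 0, 3, -1, 21, -7], [-3, 1, -9, 3, -27, 9]]
Row 1 of C is identically zero, so rank(C) ≤ 2.
The 2×2 minor from rows 2, 3, columns 1, 3 is 0·(-9) - 3·(-3) = 0 - (-9) = 9 ≠ 0, so rank(C) = 2.
rank(C) = 2 < n = 3, so the pair (A, B) is not completely controllable.

2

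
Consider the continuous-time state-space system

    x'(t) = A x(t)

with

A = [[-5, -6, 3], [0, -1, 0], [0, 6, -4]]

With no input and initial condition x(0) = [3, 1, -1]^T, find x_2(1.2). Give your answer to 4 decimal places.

det(sI - A) = s^3 - (tr A)s^2 + (M11 + M22 + M33)s - det A, where Mii is the 2×2 principal minor of A obtained by deleting row i and column i.
tr A = (-5) + (-1) + (-4) = -10; M11 = (-1)·(-4) - 0·6 = 4 - 0 = 4; M22 = (-5)·(-4) - 3·0 = 20 - 0 = 20; M33 = (-5)·(-1) - (-6)·0 = 5 - 0 = 5; sum of minors = 29.
det A = (-5)·((-1)·(-4) - 0·6) - (-6)·(0·(-4) - 0·0) + 3·(0·6 - (-1)·0) = (-5)·4 - (-6)·0 + 3·0 = -20.
So p(s) = det(sI - A) = s^3 + 10s^2 + 29s + 20.
Rational-root test: any integer root divides 20. Testing small divisors, s = -1 works: p(-1) = -1 + 10 + (-29) + 20 = 0, so (s + 1) is a factor.
Dividing, p(s) = (s + 1)(s^2 + 9s + 20).
Factor s^2 + 9s + 20: two numbers with sum -9 and product 20 are -4 and -5, so s^2 + 9s + 20 = (s + 4)(s + 5).
Hence p(s) = (s + 1) (s + 4) (s + 5), with roots -5, -4, -1.
The eigenvalues -5, -4, -1 are distinct and real, so A is diagonalisable and x(t) = e^{At} x(0) = V diag(e^{λ_i t}) V^{-1} x(0), where the columns of V are the eigenvectors.
λ = -5: A - (-5)I = [[0, -6, 3], [0, 4, 0], [0, 6, 1]]. v must be orthogonal to every row; (row 1) × (row 2) = [-12, 0, 0], so take v_1 = [1, 0, 0]^T.
λ = -4: A - (-4)I = [[-1, -6, 3], [0, 3, 0], [0, 6, 0]]. v must be orthogonal to every row; (row 1) × (row 2) = [-9, 0, -3], so take v_2 = [3, 0, 1]^T.
λ = -1: A - (-1)I = [[-4, -6, 3], [0, 0, 0], [0, 6, -3]]. v must be orthogonal to every row; (row 1) × (row 3) = [0, -12, -24], so take v_3 = [0, 1, 2]^T.
V = [v_1 v_2 v_3] = [[1, 3, 0], [0, 0, 1], [0, 1, 2]] has det V = -1, so V^{-1} = adj(V)/det V = [[1, 6, -3], [0, -2, 1], [0, 1, 0]].
Modal coordinates z(0) = V^{-1} x(0): 1·3 + 6·1 + (-3)·(-1) = 12; 0·3 + (-2)·1 + 1·(-1) = -3; 0·3 + 1·1 + 0·(-1) = 1; so z(0) = [12, -3, 1]^T.
x_2(t) = Σ_i (v_i)_2 · z_i(0) · e^{λ_i t} (row 2 of V times the modal terms).
x_2(1.2) = 0·12·e^{-5·1.2} + 0·(-3)·e^{-4·1.2} + 1·1·e^{-1·1.2} = 0·0.002479 + 0·0.008230 + 1·0.301194 = 0.3012.

0.3012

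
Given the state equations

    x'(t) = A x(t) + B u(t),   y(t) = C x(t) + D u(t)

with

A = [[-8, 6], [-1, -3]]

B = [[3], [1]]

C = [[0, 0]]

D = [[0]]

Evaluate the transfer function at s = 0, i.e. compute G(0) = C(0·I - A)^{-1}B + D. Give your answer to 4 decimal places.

0.0000

G(0) = C(-A)^{-1}B + D = -C A^{-1} B + D.
det A = 30, so A^{-1} = (1/30)·adj(A) = [[-1/10, -1/5], [1/30, -4/15]]
A^{-1} B = [-1/2, -1/6]^T
C A^{-1} B = 0
G(0) = D - C A^{-1} B = 0 - (0) = 0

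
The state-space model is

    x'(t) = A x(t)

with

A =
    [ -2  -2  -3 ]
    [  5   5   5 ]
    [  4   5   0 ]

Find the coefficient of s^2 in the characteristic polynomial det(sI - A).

Expand det(sI - A) for the 3×3 matrix.
p(s) = s^3 - 3s^2 - 13s + 5.
(Check: constant term = det(-A) = (-1)^3 det A = 5; coefficient of s^2 = -tr A = -3.)
The coefficient of s^2 is -3.

-3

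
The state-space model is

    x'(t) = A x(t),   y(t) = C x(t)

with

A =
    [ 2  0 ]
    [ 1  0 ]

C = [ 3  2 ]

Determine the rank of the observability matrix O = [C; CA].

2

CA = [[8, 0]]
Observability matrix O = [C; CA] = [[3, 2], [8, 0]]
det(O) = 3·0 - 2·8 = 0 - 16 = -16 ≠ 0, so rank(O) = 2.
rank(O) = 2 = n, so the pair (A, C) is completely observable.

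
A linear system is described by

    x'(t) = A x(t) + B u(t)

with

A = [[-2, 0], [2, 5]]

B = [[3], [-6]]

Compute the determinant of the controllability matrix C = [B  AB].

-108

AB = [[-6], [-24]]
Controllability matrix C = [B  AB] = [[3, -6], [-6, -24]]
det(C) = 3·(-24) - (-6)·(-6) = -72 - 36 = -108
Since det(C) ≠ 0, rank(C) = 2 and the system is completely controllable.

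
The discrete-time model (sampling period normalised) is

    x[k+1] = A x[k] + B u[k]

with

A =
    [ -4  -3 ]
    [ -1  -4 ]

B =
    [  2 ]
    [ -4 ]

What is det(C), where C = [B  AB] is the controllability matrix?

44

AB = [[4], [14]]
Controllability matrix C = [B  AB] = [[2, 4], [-4, 14]]
det(C) = 2·14 - 4·(-4) = 28 - (-16) = 44
Since det(C) ≠ 0, rank(C) = 2 and the system is completely controllable.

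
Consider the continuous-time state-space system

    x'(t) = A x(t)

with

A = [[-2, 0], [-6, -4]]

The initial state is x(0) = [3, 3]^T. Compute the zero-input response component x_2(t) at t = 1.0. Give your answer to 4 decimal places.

-0.9982

det(sI - A) = s^2 - (tr A)s + det A, with tr A = (-2) + (-4) = -6 and det A = (-2)·(-4) - 0·(-6) = 8 - 0 = 8.
So p(s) = det(sI - A) = s^2 + 6s + 8.
Factor s^2 + 6s + 8: two numbers with sum -6 and product 8 are -2 and -4, so s^2 + 6s + 8 = (s + 2)(s + 4).
Hence p(s) = (s + 2) (s + 4), with roots -4, -2.
The eigenvalues -4, -2 are distinct and real, so A is diagonalisable and x(t) = e^{At} x(0) = V diag(e^{λ_i t}) V^{-1} x(0), where the columns of V are the eigenvectors.
λ = -4: A - (-4)I = [[2, 0], [-6, 0]]. Row 1 gives 2·v1 + 0·v2 = 0, so take v_1 = [0, 1]^T.
λ = -2: A - (-2)I = [[0, 0], [-6, -2]]. Row 2 gives (-6)·v1 + (-2)·v2 = 0, so take v_2 = [1, -3]^T.
V = [v_1 v_2] = [[0, 1], [1, -3]] has det V = -1, so V^{-1} = adj(V)/det V = [[3, 1], [1, 0]].
Modal coordinates z(0) = V^{-1} x(0): 3·3 + 1·3 = 12; 1·3 + 0·3 = 3; so z(0) = [12, 3]^T.
x_2(t) = Σ_i (v_i)_2 · z_i(0) · e^{λ_i t} (row 2 of V times the modal terms).
x_2(1.0) = 1·12·e^{-4·1.0} + (-3)·3·e^{-2·1.0} = 12·0.018316 + (-9)·0.135335 = -0.9982.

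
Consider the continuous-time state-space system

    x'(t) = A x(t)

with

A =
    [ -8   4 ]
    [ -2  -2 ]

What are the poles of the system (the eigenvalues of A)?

-6, -4

det(sI - A) = s^2 - (tr A)s + det A, with tr A = (-8) + (-2) = -10 and det A = (-8)·(-2) - 4·(-2) = 16 - (-8) = 24.
So p(s) = det(sI - A) = s^2 + 10s + 24.
Factor s^2 + 10s + 24: two numbers with sum -10 and product 24 are -4 and -6, so s^2 + 10s + 24 = (s + 4)(s + 6).
Hence p(s) = (s + 4) (s + 6), with roots -6, -4.
All eigenvalues have negative real part, so the system is asymptotically stable.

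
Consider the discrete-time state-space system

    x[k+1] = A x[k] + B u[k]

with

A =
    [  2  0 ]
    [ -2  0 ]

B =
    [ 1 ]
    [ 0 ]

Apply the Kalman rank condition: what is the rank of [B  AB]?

AB = [[2], [-2]]
Controllability matrix C = [B  AB] = [[1, 2], [0, -2]]
det(C) = 1·(-2) - 2·0 = -2 - 0 = -2 ≠ 0, so rank(C) = 2.
rank(C) = 2 = n, so the pair (A, B) is completely controllable.

2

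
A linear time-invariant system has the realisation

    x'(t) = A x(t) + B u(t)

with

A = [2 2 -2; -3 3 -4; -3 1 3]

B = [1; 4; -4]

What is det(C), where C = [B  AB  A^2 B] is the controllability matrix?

4997

AB = [[18], [25], [-11]]
A^2B = [[108], [65], [-62]]
Controllability matrix C = [B  AB  A^2B] = [[1, 18, 108], [4, 25, 65], [-4, -11, -62]]
Expanding along the first row, det(C) = 1·(25·(-62) - 65·(-11)) - 18·(4·(-62) - 65·(-4)) + 108·(4·(-11) - 25·(-4)) = 1·(-835) - 18·12 + 108·56 = 4997
Since det(C) ≠ 0, rank(C) = 3 and the system is completely controllable.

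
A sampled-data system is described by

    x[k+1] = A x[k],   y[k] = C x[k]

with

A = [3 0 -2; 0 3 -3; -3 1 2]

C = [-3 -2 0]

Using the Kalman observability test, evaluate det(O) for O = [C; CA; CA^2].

1296

CA = [[-9, -6, 12]]
CA^2 = [[-63, -6, 60]]
Observability matrix O = [C; CA; CA^2] = [[-3, -2, 0], [-9, -6, 12], [-63, -6, 60]]
Expanding along the first row, det(O) = (-3)·((-6)·60 - 12·(-6)) - (-2)·((-9)·60 - 12·(-63)) + 0·((-9)·(-6) - (-6)·(-63)) = (-3)·(-288) - (-2)·216 + 0·(-324) = 1296
Since det(O) ≠ 0, rank(O) = 3 and the system is completely observable.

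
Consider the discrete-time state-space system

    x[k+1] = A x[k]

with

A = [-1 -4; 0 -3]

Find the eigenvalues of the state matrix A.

-3, -1

det(zI - A) = z^2 - (tr A)z + det A, with tr A = (-1) + (-3) = -4 and det A = (-1)·(-3) - (-4)·0 = 3 - 0 = 3.
So p(z) = det(zI - A) = z^2 + 4z + 3.
Factor z^2 + 4z + 3: two numbers with sum -4 and product 3 are -1 and -3, so z^2 + 4z + 3 = (z + 1)(z + 3).
Hence p(z) = (z + 1) (z + 3), with roots -3, -1.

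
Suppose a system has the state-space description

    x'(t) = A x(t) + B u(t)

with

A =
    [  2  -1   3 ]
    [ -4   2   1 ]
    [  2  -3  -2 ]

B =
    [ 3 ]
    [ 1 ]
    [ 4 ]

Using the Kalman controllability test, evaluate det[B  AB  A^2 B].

AB = [[17], [-6], [-5]]
A^2B = [[25], [-85], [62]]
Controllability matrix C = [B  AB  A^2B] = [[3, 17, 25], [1, -6, -85], [4, -5, 62]]
Expanding along the first row, det(C) = 3·((-6)·62 - (-85)·(-5)) - 17·(1·62 - (-85)·4) + 25·(1·(-5) - (-6)·4) = 3·(-797) - 17·402 + 25·19 = -8750
Since det(C) ≠ 0, rank(C) = 3 and the system is completely controllable.

-8750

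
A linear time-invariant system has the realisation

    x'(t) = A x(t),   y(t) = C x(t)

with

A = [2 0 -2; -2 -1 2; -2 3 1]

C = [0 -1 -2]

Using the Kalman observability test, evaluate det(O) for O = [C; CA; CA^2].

CA = [[6, -5, -4]]
CA^2 = [[30, -7, -26]]
Observability matrix O = [C; CA; CA^2] = [[0, -1, -2], [6, -5, -4], [30, -7, -26]]
Expanding along the first row, det(O) = 0·((-5)·(-26) - (-4)·(-7)) - (-1)·(6·(-26) - (-4)·30) + (-2)·(6·(-7) - (-5)·30) = 0·102 - (-1)·(-36) + (-2)·108 = -252
Since det(O) ≠ 0, rank(O) = 3 and the system is completely observable.

-252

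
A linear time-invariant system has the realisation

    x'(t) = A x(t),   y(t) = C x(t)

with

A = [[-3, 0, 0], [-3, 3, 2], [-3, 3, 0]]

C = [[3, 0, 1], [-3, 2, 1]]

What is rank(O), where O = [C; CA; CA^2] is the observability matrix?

3

CA = [[-12, 3, 0], [0, 9, 4]]
CA^2 = [[27, 9, 6], [-39, 39, 18]]
Observability matrix O = [C; CA; CA^2] = [[3, 0, 1], [-3, 2, 1], [-12, 3, 0], [0, 9, 4], [27, 9, 6], [-39, 39, 18]]
Take the 3×3 submatrix of O formed by rows 1, 2, 3: [[3, 0, 1], [-3, 2, 1], [-12, 3, 0]]. Its determinant is 3·(2·0 - 1·3) - 0·((-3)·0 - 1·(-12)) + 1·((-3)·3 - 2·(-12)) = 3·(-3) - 0·12 + 1·15 = 6 ≠ 0.
So rank(O) ≥ 3; since O has 3 columns, rank(O) = 3.
rank(O) = 3 = n, so the pair (A, C) is completely observable.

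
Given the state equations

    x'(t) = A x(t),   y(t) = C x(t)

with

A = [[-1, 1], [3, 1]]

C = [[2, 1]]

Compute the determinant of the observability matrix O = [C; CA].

CA = [[1, 3]]
Observability matrix O = [C; CA] = [[2, 1], [1, 3]]
det(O) = 2·3 - 1·1 = 6 - 1 = 5
Since det(O) ≠ 0, rank(O) = 2 and the system is completely observable.

5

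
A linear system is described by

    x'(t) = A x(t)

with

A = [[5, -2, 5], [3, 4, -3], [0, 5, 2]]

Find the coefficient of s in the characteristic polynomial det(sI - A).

59

Expand det(sI - A) for the 3×3 matrix.
p(s) = s^3 - 11s^2 + 59s - 202.
(Check: constant term = det(-A) = (-1)^3 det A = -202; coefficient of s^2 = -tr A = -11.)
The coefficient of s is 59.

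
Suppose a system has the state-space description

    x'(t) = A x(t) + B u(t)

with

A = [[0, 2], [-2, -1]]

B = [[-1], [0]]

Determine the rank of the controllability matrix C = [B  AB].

2

AB = [[0], [2]]
Controllability matrix C = [B  AB] = [[-1, 0], [0, 2]]
det(C) = (-1)·2 - 0·0 = -2 - 0 = -2 ≠ 0, so rank(C) = 2.
rank(C) = 2 = n, so the pair (A, B) is completely controllable.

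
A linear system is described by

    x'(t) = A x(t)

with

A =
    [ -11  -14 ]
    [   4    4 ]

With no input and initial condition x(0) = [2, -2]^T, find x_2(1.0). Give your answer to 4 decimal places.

det(sI - A) = s^2 - (tr A)s + det A, with tr A = (-11) + 4 = -7 and det A = (-11)·4 - (-14)·4 = -44 - (-56) = 12.
So p(s) = det(sI - A) = s^2 + 7s + 12.
Factor s^2 + 7s + 12: two numbers with sum -7 and product 12 are -3 and -4, so s^2 + 7s + 12 = (s + 3)(s + 4).
Hence p(s) = (s + 3) (s + 4), with roots -4, -3.
The eigenvalues -4, -3 are distinct and real, so A is diagonalisable and x(t) = e^{At} x(0) = V diag(e^{λ_i t}) V^{-1} x(0), where the columns of V are the eigenvectors.
λ = -4: A - (-4)I = [[-7, -14], [4, 8]]. Row 1 gives (-7)·v1 + (-14)·v2 = 0, so take v_1 = [2, -1]^T.
λ = -3: A - (-3)I = [[-8, -14], [4, 7]]. Row 1 gives (-8)·v1 + (-14)·v2 = 0, so take v_2 = [-7, 4]^T.
V = [v_1 v_2] = [[2, -7], [-1, 4]] has det V = 1, so V^{-1} = adj(V)/det V = [[4, 7], [1, 2]].
Modal coordinates z(0) = V^{-1} x(0): 4·2 + 7·(-2) = -6; 1·2 + 2·(-2) = -2; so z(0) = [-6, -2]^T.
x_2(t) = Σ_i (v_i)_2 · z_i(0) · e^{λ_i t} (row 2 of V times the modal terms).
x_2(1.0) = (-1)·(-6)·e^{-4·1.0} + 4·(-2)·e^{-3·1.0} = 6·0.018316 + (-8)·0.049787 = -0.2884.

-0.2884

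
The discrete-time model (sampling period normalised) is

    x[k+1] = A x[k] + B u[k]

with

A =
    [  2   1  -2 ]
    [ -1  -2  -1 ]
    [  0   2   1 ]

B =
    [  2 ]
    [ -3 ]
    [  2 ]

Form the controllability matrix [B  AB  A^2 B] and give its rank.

AB = [[-3], [2], [-4]]
A^2B = [[4], [3], [0]]
Controllability matrix C = [B  AB  A^2B] = [[2, -3, 4], [-3, 2, 3], [2, -4, 0]]
det(C) = 2·(2·0 - 3·(-4)) - (-3)·((-3)·0 - 3·2) + 4·((-3)·(-4) - 2·2) = 2·12 - (-3)·(-6) + 4·8 = 38 ≠ 0, so rank(C) = 3.
rank(C) = 3 = n, so the pair (A, B) is completely controllable.

3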